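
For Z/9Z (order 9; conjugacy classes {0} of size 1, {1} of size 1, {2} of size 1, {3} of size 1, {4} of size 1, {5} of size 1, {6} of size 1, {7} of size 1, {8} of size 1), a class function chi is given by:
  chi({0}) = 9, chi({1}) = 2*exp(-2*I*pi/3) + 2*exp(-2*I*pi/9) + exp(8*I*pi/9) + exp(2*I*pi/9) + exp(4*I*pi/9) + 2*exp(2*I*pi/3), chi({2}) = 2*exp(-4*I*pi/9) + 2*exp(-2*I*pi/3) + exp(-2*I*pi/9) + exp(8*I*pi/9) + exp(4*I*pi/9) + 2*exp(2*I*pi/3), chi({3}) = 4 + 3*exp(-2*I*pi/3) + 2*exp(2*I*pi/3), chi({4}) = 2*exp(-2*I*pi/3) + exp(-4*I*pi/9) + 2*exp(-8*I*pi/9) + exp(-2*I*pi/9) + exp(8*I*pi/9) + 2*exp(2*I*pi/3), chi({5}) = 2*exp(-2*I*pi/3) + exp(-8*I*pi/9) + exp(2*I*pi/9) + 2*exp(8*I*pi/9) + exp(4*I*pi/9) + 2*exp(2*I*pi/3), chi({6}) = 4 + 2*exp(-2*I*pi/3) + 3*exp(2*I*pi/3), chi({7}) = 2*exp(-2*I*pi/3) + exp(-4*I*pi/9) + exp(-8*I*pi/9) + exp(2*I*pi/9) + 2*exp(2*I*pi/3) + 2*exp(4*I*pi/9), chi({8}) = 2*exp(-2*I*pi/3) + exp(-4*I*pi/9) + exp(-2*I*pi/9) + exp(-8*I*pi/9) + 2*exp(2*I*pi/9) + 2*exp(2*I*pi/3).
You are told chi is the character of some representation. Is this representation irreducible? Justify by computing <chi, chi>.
Not irreducible (reducible): <chi, chi> = 15 > 1.

Reasoning: <chi, chi> = (1/|G|) sum_C |C| * |chi(C)|^2 = (1/9)[1*|9|^2 + 1*|2*exp(-2*I*pi/3) + 2*exp(-2*I*pi/9) + exp(8*I*pi/9) + exp(2*I*pi/9) + exp(4*I*pi/9) + 2*exp(2*I*pi/3)|^2 + 1*|2*exp(-4*I*pi/9) + 2*exp(-2*I*pi/3) + exp(-2*I*pi/9) + exp(8*I*pi/9) + exp(4*I*pi/9) + 2*exp(2*I*pi/3)|^2 + 1*|4 + 3*exp(-2*I*pi/3) + 2*exp(2*I*pi/3)|^2 + 1*|2*exp(-2*I*pi/3) + exp(-4*I*pi/9) + 2*exp(-8*I*pi/9) + exp(-2*I*pi/9) + exp(8*I*pi/9) + 2*exp(2*I*pi/3)|^2 + 1*|2*exp(-2*I*pi/3) + exp(-8*I*pi/9) + exp(2*I*pi/9) + 2*exp(8*I*pi/9) + exp(4*I*pi/9) + 2*exp(2*I*pi/3)|^2 + 1*|4 + 2*exp(-2*I*pi/3) + 3*exp(2*I*pi/3)|^2 + 1*|2*exp(-2*I*pi/3) + exp(-4*I*pi/9) + exp(-8*I*pi/9) + exp(2*I*pi/9) + 2*exp(2*I*pi/3) + 2*exp(4*I*pi/9)|^2 + 1*|2*exp(-2*I*pi/3) + exp(-4*I*pi/9) + exp(-2*I*pi/9) + exp(-8*I*pi/9) + 2*exp(2*I*pi/9) + 2*exp(2*I*pi/3)|^2]
  = (1/9)[(81) + (15 + 11*exp(-4*I*pi/9) + 7*exp(-2*I*pi/3) + 10*exp(-8*I*pi/9) + 5*exp(-2*I*pi/9) + 5*exp(2*I*pi/9) + 10*exp(8*I*pi/9) + 7*exp(2*I*pi/3) + 11*exp(4*I*pi/9)) + (15 + 10*exp(-2*I*pi/9) + 7*exp(-2*I*pi/3) + 5*exp(-4*I*pi/9) + 11*exp(-8*I*pi/9) + 11*exp(8*I*pi/9) + 5*exp(4*I*pi/9) + 7*exp(2*I*pi/3) + 10*exp(2*I*pi/9)) + (3) + (15 + 10*exp(-4*I*pi/9) + 11*exp(-2*I*pi/9) + 7*exp(-2*I*pi/3) + 5*exp(-8*I*pi/9) + 5*exp(8*I*pi/9) + 7*exp(2*I*pi/3) + 11*exp(2*I*pi/9) + 10*exp(4*I*pi/9)) + (15 + 10*exp(-4*I*pi/9) + 11*exp(-2*I*pi/9) + 7*exp(-2*I*pi/3) + 5*exp(-8*I*pi/9) + 5*exp(8*I*pi/9) + 7*exp(2*I*pi/3) + 11*exp(2*I*pi/9) + 10*exp(4*I*pi/9)) + (3) + (15 + 10*exp(-2*I*pi/9) + 7*exp(-2*I*pi/3) + 5*exp(-4*I*pi/9) + 11*exp(-8*I*pi/9) + 11*exp(8*I*pi/9) + 5*exp(4*I*pi/9) + 7*exp(2*I*pi/3) + 10*exp(2*I*pi/9)) + (15 + 11*exp(-4*I*pi/9) + 7*exp(-2*I*pi/3) + 10*exp(-8*I*pi/9) + 5*exp(-2*I*pi/9) + 5*exp(2*I*pi/9) + 10*exp(8*I*pi/9) + 7*exp(2*I*pi/3) + 11*exp(4*I*pi/9))] = 135/9 = 15.
(Exp terms are combined using exp(i*s)*conj(exp(i*t)) = exp(i*(s-t)), and sums of them are collapsed using the identity that for every m > 1 the m distinct m-th roots of unity sum to 0, e.g. 1 + exp(2*I*pi/3) + exp(-2*I*pi/3) = 0.)
A character is irreducible iff <chi, chi> = 1, so this representation is reducible.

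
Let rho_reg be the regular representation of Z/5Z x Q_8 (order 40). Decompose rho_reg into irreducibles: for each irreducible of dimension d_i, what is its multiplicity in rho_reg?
Each irreducible V_i of dimension d_i appears with multiplicity d_i, i.e. rho_reg = (direct sum over all irreducibles V_i) d_i V_i. The irreducible dimensions for Z/5Z x Q_8 are 1, 1, 1, 1, 1, 1, 1, 1, 1, 1, 1, 1, 1, 1, 1, 1, 1, 1, 1, 1, 2, 2, 2, 2, 2: 20 irreducibles of dimension 1, each with multiplicity 1; 5 irreducibles of dimension 2, each with multiplicity 2. Total dimension 20*1*1 + 5*2*2 = 40 = |G|.

Explanation: General theorem: in the regular representation of a finite group G, each irreducible appears with multiplicity equal to its dimension. Check: dim(rho_reg) = sum d_i^2 = 1 + 1 + 1 + 1 + 1 + 1 + 1 + 1 + 1 + 1 + 1 + 1 + 1 + 1 + 1 + 1 + 1 + 1 + 1 + 1 + 4 + 4 + 4 + 4 + 4 = 40 = |G|.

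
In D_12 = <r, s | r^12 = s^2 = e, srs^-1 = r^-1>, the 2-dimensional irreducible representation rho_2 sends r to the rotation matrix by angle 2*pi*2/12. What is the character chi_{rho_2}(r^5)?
chi_{rho_2}(r^5) = 2*cos(2*pi*2*5/12) = 1

Reasoning: rho_2(r^5) is rotation by angle 2*pi*2*5/12, whose trace is 2*cos(2*pi*2*5/12) = 1.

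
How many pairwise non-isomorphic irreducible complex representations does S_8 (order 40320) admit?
22

Details: The number of irreducible complex representations of a finite group equals its number of conjugacy classes. Conjugacy classes in S_8 correspond to cycle types, i.e. partitions of 8; there are p(8) = 22 of them, so S_8 (order 40320) has exactly 22 irreducible complex representations.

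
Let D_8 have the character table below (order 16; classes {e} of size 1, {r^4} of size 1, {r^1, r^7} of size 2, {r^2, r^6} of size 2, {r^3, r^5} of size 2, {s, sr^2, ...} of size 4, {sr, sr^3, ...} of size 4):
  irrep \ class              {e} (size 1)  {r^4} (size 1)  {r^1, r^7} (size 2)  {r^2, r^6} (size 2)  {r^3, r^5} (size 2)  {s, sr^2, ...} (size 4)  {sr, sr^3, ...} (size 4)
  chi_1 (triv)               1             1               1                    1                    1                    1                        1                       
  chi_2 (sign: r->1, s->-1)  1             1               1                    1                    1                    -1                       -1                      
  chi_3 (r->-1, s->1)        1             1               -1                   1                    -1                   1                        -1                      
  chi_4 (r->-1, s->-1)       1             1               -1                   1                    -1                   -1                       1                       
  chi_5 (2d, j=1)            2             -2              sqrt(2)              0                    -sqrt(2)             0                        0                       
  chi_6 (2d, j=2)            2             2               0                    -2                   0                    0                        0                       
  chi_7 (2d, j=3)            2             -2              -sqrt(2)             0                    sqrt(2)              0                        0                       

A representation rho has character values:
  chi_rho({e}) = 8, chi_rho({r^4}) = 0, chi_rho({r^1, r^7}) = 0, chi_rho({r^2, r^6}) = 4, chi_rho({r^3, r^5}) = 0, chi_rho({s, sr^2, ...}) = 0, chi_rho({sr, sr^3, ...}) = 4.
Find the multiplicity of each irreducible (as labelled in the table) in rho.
Multiplicities: chi_1: 2, chi_2: 0, chi_3: 0, chi_4: 2, chi_5: 1, chi_6: 0, chi_7: 1.

Proof sketch: Use <chi_rho, chi> = (1/|G|) sum_C |C| * chi_rho(C) * conj(chi(C)) with |G| = 16 for each irreducible chi in the table:
  <chi_rho, chi_1> = (1/16)[1*(8)*conj(1) + 1*(0)*conj(1) + 2*(0)*conj(1) + 2*(4)*conj(1) + 2*(0)*conj(1) + 4*(0)*conj(1) + 4*(4)*conj(1)]
      = (1/16)[(8) + (0) + (0) + (8) + (0) + (0) + (16)] = 32/16 = 2
  <chi_rho, chi_2> = (1/16)[1*(8)*conj(1) + 1*(0)*conj(1) + 2*(0)*conj(1) + 2*(4)*conj(1) + 2*(0)*conj(1) + 4*(0)*conj(-1) + 4*(4)*conj(-1)]
      = (1/16)[(8) + (0) + (0) + (8) + (0) + (0) + (-16)] = 0/16 = 0
  <chi_rho, chi_3> = (1/16)[1*(8)*conj(1) + 1*(0)*conj(1) + 2*(0)*conj(-1) + 2*(4)*conj(1) + 2*(0)*conj(-1) + 4*(0)*conj(1) + 4*(4)*conj(-1)]
      = (1/16)[(8) + (0) + (0) + (8) + (0) + (0) + (-16)] = 0/16 = 0
  <chi_rho, chi_4> = (1/16)[1*(8)*conj(1) + 1*(0)*conj(1) + 2*(0)*conj(-1) + 2*(4)*conj(1) + 2*(0)*conj(-1) + 4*(0)*conj(-1) + 4*(4)*conj(1)]
      = (1/16)[(8) + (0) + (0) + (8) + (0) + (0) + (16)] = 32/16 = 2
  <chi_rho, chi_5> = (1/16)[1*(8)*conj(2) + 1*(0)*conj(-2) + 2*(0)*conj(sqrt(2)) + 2*(4)*conj(0) + 2*(0)*conj(-sqrt(2)) + 4*(0)*conj(0) + 4*(4)*conj(0)]
      = (1/16)[(16) + (0) + (0) + (0) + (0) + (0) + (0)] = 16/16 = 1
  <chi_rho, chi_6> = (1/16)[1*(8)*conj(2) + 1*(0)*conj(2) + 2*(0)*conj(0) + 2*(4)*conj(-2) + 2*(0)*conj(0) + 4*(0)*conj(0) + 4*(4)*conj(0)]
      = (1/16)[(16) + (0) + (0) + (-16) + (0) + (0) + (0)] = 0/16 = 0
  <chi_rho, chi_7> = (1/16)[1*(8)*conj(2) + 1*(0)*conj(-2) + 2*(0)*conj(-sqrt(2)) + 2*(4)*conj(0) + 2*(0)*conj(sqrt(2)) + 4*(0)*conj(0) + 4*(4)*conj(0)]
      = (1/16)[(16) + (0) + (0) + (0) + (0) + (0) + (0)] = 16/16 = 1
Dimension check: dim(rho) = sum (mult * dim) = 2*1 + 0*1 + 0*1 + 2*1 + 1*2 + 0*2 + 1*2 = 8 = chi_rho(e) = 8.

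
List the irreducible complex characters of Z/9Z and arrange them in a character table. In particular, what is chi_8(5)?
Character table of Z/9Z (irreps indexed chi_0,...,chi_8 with chi_k(m) = zeta_9^(k*m), zeta_9 = exp(2*pi*i/9)):
  irrep \ class  {0} (size 1)  {1} (size 1)    {2} (size 1)    {3} (size 1)    {4} (size 1)    {5} (size 1)    {6} (size 1)    {7} (size 1)    {8} (size 1)  
  chi_0          1             1               1               1               1               1               1               1               1             
  chi_1          1             exp(2*I*pi/9)   exp(4*I*pi/9)   exp(2*I*pi/3)   exp(8*I*pi/9)   exp(-8*I*pi/9)  exp(-2*I*pi/3)  exp(-4*I*pi/9)  exp(-2*I*pi/9)
  chi_2          1             exp(4*I*pi/9)   exp(8*I*pi/9)   exp(-2*I*pi/3)  exp(-2*I*pi/9)  exp(2*I*pi/9)   exp(2*I*pi/3)   exp(-8*I*pi/9)  exp(-4*I*pi/9)
  chi_3          1             exp(2*I*pi/3)   exp(-2*I*pi/3)  1               exp(2*I*pi/3)   exp(-2*I*pi/3)  1               exp(2*I*pi/3)   exp(-2*I*pi/3)
  chi_4          1             exp(8*I*pi/9)   exp(-2*I*pi/9)  exp(2*I*pi/3)   exp(-4*I*pi/9)  exp(4*I*pi/9)   exp(-2*I*pi/3)  exp(2*I*pi/9)   exp(-8*I*pi/9)
  chi_5          1             exp(-8*I*pi/9)  exp(2*I*pi/9)   exp(-2*I*pi/3)  exp(4*I*pi/9)   exp(-4*I*pi/9)  exp(2*I*pi/3)   exp(-2*I*pi/9)  exp(8*I*pi/9) 
  chi_6          1             exp(-2*I*pi/3)  exp(2*I*pi/3)   1               exp(-2*I*pi/3)  exp(2*I*pi/3)   1               exp(-2*I*pi/3)  exp(2*I*pi/3) 
  chi_7          1             exp(-4*I*pi/9)  exp(-8*I*pi/9)  exp(2*I*pi/3)   exp(2*I*pi/9)   exp(-2*I*pi/9)  exp(-2*I*pi/3)  exp(8*I*pi/9)   exp(4*I*pi/9) 
  chi_8          1             exp(-2*I*pi/9)  exp(-4*I*pi/9)  exp(-2*I*pi/3)  exp(-8*I*pi/9)  exp(8*I*pi/9)   exp(2*I*pi/3)   exp(4*I*pi/9)   exp(2*I*pi/9) 

Spot check: chi_8(5) = zeta_9^(8*5) = zeta_9^40 = exp(8*I*pi/9).

Proof sketch: Z/9Z is abelian, so all 9 irreducible complex representations are 1-dimensional. They are given by chi_k(m) = zeta_9^(k*m) for k = 0,...,8. Row orthogonality: sum_m chi_k(m) conj(chi_l(m)) = 9 * [k = l].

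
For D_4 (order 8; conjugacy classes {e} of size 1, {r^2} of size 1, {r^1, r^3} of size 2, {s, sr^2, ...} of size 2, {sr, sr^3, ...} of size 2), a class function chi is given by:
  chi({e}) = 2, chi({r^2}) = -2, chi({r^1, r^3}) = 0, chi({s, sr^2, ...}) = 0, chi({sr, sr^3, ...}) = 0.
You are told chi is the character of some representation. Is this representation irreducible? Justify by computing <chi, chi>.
Irreducible: <chi, chi> = 1.

Details: <chi, chi> = (1/|G|) sum_C |C| * |chi(C)|^2 = (1/8)[1*|2|^2 + 1*|-2|^2 + 2*|0|^2 + 2*|0|^2 + 2*|0|^2]
  = (1/8)[(4) + (4) + (0) + (0) + (0)] = 8/8 = 1.
A character is irreducible iff <chi, chi> = 1, so this representation is irreducible.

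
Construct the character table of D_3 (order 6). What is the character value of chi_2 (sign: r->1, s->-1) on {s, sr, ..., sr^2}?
Conjugacy classes: {e} of size 1, {r^1, r^2} of size 2, {s, sr, ..., sr^2} of size 3.
Character table:
  irrep \ class              {e} (size 1)  {r^1, r^2} (size 2)  {s, sr, ..., sr^2} (size 3)
  chi_1 (triv)               1             1                    1                          
  chi_2 (sign: r->1, s->-1)  1             1                    -1                         
  chi_3 (2d, j=1)            2             -1                   0                          

Spot check: chi_2 (sign: r->1, s->-1) on {s, sr, ..., sr^2} = -1.

Reasoning: D_3 has order 2*3 = 6 with 3 conjugacy classes, hence 3 irreducibles. Sum of squared dims 1 + 1 + 4 = 6 = |G|. Linear characters come from the abelianisation; the 2-dimensional irreps have character r^k -> 2*cos(2*pi*j*k/3), reflections -> 0.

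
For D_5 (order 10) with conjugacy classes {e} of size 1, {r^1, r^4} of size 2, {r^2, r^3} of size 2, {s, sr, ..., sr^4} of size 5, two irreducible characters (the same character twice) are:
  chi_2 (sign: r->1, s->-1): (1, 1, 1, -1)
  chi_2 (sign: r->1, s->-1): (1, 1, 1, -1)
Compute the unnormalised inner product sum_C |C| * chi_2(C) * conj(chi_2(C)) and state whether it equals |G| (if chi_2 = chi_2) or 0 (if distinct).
Sum = 10 = |G| = 10; so <chi_2, chi_2> = 1 (norm-1 confirms irreducibility).

Reasoning: Compute term by term over conjugacy classes (|C| * chi_2(C) * conj(chi_2(C))):
  1*(1)*conj(1) + 2*(1)*conj(1) + 2*(1)*conj(1) + 5*(-1)*conj(-1)
  = (1) + (2) + (2) + (5)
  = 10.
Dividing by |G| = 10 gives 10/10 = 1, matching the row-orthogonality relation <chi_2, chi_2> = [chi_2 = chi_2].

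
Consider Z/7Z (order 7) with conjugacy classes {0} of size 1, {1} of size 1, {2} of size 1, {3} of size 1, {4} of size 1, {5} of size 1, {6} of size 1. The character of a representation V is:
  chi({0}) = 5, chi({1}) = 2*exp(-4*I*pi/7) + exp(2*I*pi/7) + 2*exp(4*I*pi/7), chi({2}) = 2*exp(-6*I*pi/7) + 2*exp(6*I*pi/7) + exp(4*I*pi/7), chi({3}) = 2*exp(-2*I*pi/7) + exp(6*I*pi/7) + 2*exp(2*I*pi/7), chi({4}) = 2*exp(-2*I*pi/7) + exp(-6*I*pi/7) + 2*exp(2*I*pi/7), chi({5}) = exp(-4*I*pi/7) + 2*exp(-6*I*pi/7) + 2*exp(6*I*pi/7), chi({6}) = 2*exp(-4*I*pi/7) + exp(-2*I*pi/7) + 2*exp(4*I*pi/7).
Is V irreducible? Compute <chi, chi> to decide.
Not irreducible (reducible): <chi, chi> = 9 > 1.

Why: <chi, chi> = (1/|G|) sum_C |C| * |chi(C)|^2 = (1/7)[1*|5|^2 + 1*|2*exp(-4*I*pi/7) + exp(2*I*pi/7) + 2*exp(4*I*pi/7)|^2 + 1*|2*exp(-6*I*pi/7) + 2*exp(6*I*pi/7) + exp(4*I*pi/7)|^2 + 1*|2*exp(-2*I*pi/7) + exp(6*I*pi/7) + 2*exp(2*I*pi/7)|^2 + 1*|2*exp(-2*I*pi/7) + exp(-6*I*pi/7) + 2*exp(2*I*pi/7)|^2 + 1*|exp(-4*I*pi/7) + 2*exp(-6*I*pi/7) + 2*exp(6*I*pi/7)|^2 + 1*|2*exp(-4*I*pi/7) + exp(-2*I*pi/7) + 2*exp(4*I*pi/7)|^2]
  = (1/7)[(25) + (9 + 6*exp(-6*I*pi/7) + 2*exp(-2*I*pi/7) + 2*exp(2*I*pi/7) + 6*exp(6*I*pi/7)) + (9 + 6*exp(-2*I*pi/7) + 2*exp(-4*I*pi/7) + 2*exp(4*I*pi/7) + 6*exp(2*I*pi/7)) + (9 + 6*exp(-4*I*pi/7) + 2*exp(-6*I*pi/7) + 2*exp(6*I*pi/7) + 6*exp(4*I*pi/7)) + (9 + 6*exp(-4*I*pi/7) + 2*exp(-6*I*pi/7) + 2*exp(6*I*pi/7) + 6*exp(4*I*pi/7)) + (9 + 6*exp(-2*I*pi/7) + 2*exp(-4*I*pi/7) + 2*exp(4*I*pi/7) + 6*exp(2*I*pi/7)) + (9 + 6*exp(-6*I*pi/7) + 2*exp(-2*I*pi/7) + 2*exp(2*I*pi/7) + 6*exp(6*I*pi/7))] = 63/7 = 9.
(Exp terms are combined using exp(i*s)*conj(exp(i*t)) = exp(i*(s-t)), and sums of them are collapsed using the identity that for every m > 1 the m distinct m-th roots of unity sum to 0, e.g. 1 + exp(2*I*pi/3) + exp(-2*I*pi/3) = 0.)
A character is irreducible iff <chi, chi> = 1, so this representation is reducible.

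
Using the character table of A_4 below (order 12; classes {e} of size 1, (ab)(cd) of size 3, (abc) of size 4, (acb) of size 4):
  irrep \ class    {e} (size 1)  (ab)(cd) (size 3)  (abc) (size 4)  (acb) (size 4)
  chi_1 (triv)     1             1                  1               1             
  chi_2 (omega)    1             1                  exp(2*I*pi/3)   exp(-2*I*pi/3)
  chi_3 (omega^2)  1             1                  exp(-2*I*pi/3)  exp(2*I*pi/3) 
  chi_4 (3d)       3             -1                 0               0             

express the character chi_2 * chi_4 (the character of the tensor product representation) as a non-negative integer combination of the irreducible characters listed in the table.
chi_2 tensor chi_4 = chi_4 (all other irreducibles have multiplicity 0).

Working: The character of a tensor product is the pointwise product (chi_2 * chi_4)(C) = chi_2(C) * chi_4(C):
  {e}: (1)*(3), (ab)(cd): (1)*(-1), (abc): (exp(2*I*pi/3))*(0), (acb): (exp(-2*I*pi/3))*(0)
so (chi_2 * chi_4) takes values
  {e} -> 3, (ab)(cd) -> -1, (abc) -> 0, (acb) -> 0.
Now take the inner product of this character with each irreducible chi from the table, <chi_2*chi_4, chi> = (1/12) sum_C |C| (chi_2*chi_4)(C) conj(chi(C)):
  <chi_2*chi_4, chi_1> = (1/12)[1*(3)*conj(1) + 3*(-1)*conj(1) + 4*(0)*conj(1) + 4*(0)*conj(1)]
      = (1/12)[(3) + (-3) + (0) + (0)] = 0/12 = 0
  <chi_2*chi_4, chi_2> = (1/12)[1*(3)*conj(1) + 3*(-1)*conj(1) + 4*(0)*conj(exp(2*I*pi/3)) + 4*(0)*conj(exp(-2*I*pi/3))]
      = (1/12)[(3) + (-3) + (0) + (0)] = 0/12 = 0
  <chi_2*chi_4, chi_3> = (1/12)[1*(3)*conj(1) + 3*(-1)*conj(1) + 4*(0)*conj(exp(-2*I*pi/3)) + 4*(0)*conj(exp(2*I*pi/3))]
      = (1/12)[(3) + (-3) + (0) + (0)] = 0/12 = 0
  <chi_2*chi_4, chi_4> = (1/12)[1*(3)*conj(3) + 3*(-1)*conj(-1) + 4*(0)*conj(0) + 4*(0)*conj(0)]
      = (1/12)[(9) + (3) + (0) + (0)] = 12/12 = 1
(Exp terms are combined using exp(i*s)*conj(exp(i*t)) = exp(i*(s-t)), and sums of them are collapsed using the identity that for every m > 1 the m distinct m-th roots of unity sum to 0, e.g. 1 + exp(2*I*pi/3) + exp(-2*I*pi/3) = 0.)
Hence the multiplicities are chi_4: 1. Dimension check: dim(chi_2)*dim(chi_4) = 1*3 = 3 and sum (mult * dim) = 1*3 = 3.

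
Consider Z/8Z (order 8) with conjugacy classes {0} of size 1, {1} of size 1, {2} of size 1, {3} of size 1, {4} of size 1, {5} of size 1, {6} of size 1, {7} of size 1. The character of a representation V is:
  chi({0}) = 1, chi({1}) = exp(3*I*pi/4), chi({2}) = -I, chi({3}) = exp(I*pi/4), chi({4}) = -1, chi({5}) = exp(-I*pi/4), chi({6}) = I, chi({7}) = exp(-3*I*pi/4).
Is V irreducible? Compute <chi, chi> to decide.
Irreducible: <chi, chi> = 1.

<chi, chi> = (1/|G|) sum_C |C| * |chi(C)|^2 = (1/8)[1*|1|^2 + 1*|exp(3*I*pi/4)|^2 + 1*|-I|^2 + 1*|exp(I*pi/4)|^2 + 1*|-1|^2 + 1*|exp(-I*pi/4)|^2 + 1*|I|^2 + 1*|exp(-3*I*pi/4)|^2]
  = (1/8)[(1) + (1) + (1) + (1) + (1) + (1) + (1) + (1)] = 8/8 = 1.
(Exp terms are combined using exp(i*s)*conj(exp(i*t)) = exp(i*(s-t)), and sums of them are collapsed using the identity that for every m > 1 the m distinct m-th roots of unity sum to 0, e.g. 1 + exp(2*I*pi/3) + exp(-2*I*pi/3) = 0.)
A character is irreducible iff <chi, chi> = 1, so this representation is irreducible.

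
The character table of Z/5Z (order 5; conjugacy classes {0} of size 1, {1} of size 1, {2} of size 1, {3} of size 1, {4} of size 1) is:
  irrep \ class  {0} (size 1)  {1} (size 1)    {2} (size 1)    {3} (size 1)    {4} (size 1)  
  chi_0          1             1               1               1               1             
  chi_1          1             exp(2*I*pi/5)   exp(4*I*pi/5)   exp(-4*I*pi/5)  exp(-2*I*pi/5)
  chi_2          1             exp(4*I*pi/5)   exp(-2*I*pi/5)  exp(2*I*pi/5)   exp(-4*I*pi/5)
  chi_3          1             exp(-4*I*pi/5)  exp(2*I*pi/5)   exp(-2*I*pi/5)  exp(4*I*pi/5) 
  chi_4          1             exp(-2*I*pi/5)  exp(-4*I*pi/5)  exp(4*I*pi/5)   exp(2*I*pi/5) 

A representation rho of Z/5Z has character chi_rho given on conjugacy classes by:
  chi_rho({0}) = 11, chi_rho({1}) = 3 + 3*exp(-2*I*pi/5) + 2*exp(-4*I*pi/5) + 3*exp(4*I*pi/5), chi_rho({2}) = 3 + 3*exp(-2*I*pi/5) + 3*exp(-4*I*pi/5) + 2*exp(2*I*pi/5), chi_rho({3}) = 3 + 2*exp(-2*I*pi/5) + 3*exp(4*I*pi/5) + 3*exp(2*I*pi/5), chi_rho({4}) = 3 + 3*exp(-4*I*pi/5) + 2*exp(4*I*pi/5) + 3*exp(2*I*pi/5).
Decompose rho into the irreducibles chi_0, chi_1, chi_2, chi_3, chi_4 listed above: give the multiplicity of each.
Multiplicities: chi_0: 3, chi_1: 0, chi_2: 3, chi_3: 2, chi_4: 3.

Use <chi_rho, chi> = (1/|G|) sum_C |C| * chi_rho(C) * conj(chi(C)) with |G| = 5 for each irreducible chi in the table:
  <chi_rho, chi_0> = (1/5)[1*(11)*conj(1) + 1*(3 + 3*exp(-2*I*pi/5) + 2*exp(-4*I*pi/5) + 3*exp(4*I*pi/5))*conj(1) + 1*(3 + 3*exp(-2*I*pi/5) + 3*exp(-4*I*pi/5) + 2*exp(2*I*pi/5))*conj(1) + 1*(3 + 2*exp(-2*I*pi/5) + 3*exp(4*I*pi/5) + 3*exp(2*I*pi/5))*conj(1) + 1*(3 + 3*exp(-4*I*pi/5) + 2*exp(4*I*pi/5) + 3*exp(2*I*pi/5))*conj(1)]
      = (1/5)[(11) + (3 + 3*exp(-2*I*pi/5) + 2*exp(-4*I*pi/5) + 3*exp(4*I*pi/5)) + (3 + 3*exp(-2*I*pi/5) + 3*exp(-4*I*pi/5) + 2*exp(2*I*pi/5)) + (3 + 2*exp(-2*I*pi/5) + 3*exp(4*I*pi/5) + 3*exp(2*I*pi/5)) + (3 + 3*exp(-4*I*pi/5) + 2*exp(4*I*pi/5) + 3*exp(2*I*pi/5))] = 15/5 = 3
  <chi_rho, chi_1> = (1/5)[1*(11)*conj(1) + 1*(3 + 3*exp(-2*I*pi/5) + 2*exp(-4*I*pi/5) + 3*exp(4*I*pi/5))*conj(exp(2*I*pi/5)) + 1*(3 + 3*exp(-2*I*pi/5) + 3*exp(-4*I*pi/5) + 2*exp(2*I*pi/5))*conj(exp(4*I*pi/5)) + 1*(3 + 2*exp(-2*I*pi/5) + 3*exp(4*I*pi/5) + 3*exp(2*I*pi/5))*conj(exp(-4*I*pi/5)) + 1*(3 + 3*exp(-4*I*pi/5) + 2*exp(4*I*pi/5) + 3*exp(2*I*pi/5))*conj(exp(-2*I*pi/5))]
      = (1/5)[(11) + (3*exp(-2*I*pi/5) + 3*exp(-4*I*pi/5) + 2*exp(4*I*pi/5) + 3*exp(2*I*pi/5)) + (2*exp(-2*I*pi/5) + 3*exp(-4*I*pi/5) + 3*exp(4*I*pi/5) + 3*exp(2*I*pi/5)) + (3*exp(-2*I*pi/5) + 3*exp(-4*I*pi/5) + 3*exp(4*I*pi/5) + 2*exp(2*I*pi/5)) + (3*exp(-2*I*pi/5) + 2*exp(-4*I*pi/5) + 3*exp(4*I*pi/5) + 3*exp(2*I*pi/5))] = 0/5 = 0
  <chi_rho, chi_2> = (1/5)[1*(11)*conj(1) + 1*(3 + 3*exp(-2*I*pi/5) + 2*exp(-4*I*pi/5) + 3*exp(4*I*pi/5))*conj(exp(4*I*pi/5)) + 1*(3 + 3*exp(-2*I*pi/5) + 3*exp(-4*I*pi/5) + 2*exp(2*I*pi/5))*conj(exp(-2*I*pi/5)) + 1*(3 + 2*exp(-2*I*pi/5) + 3*exp(4*I*pi/5) + 3*exp(2*I*pi/5))*conj(exp(2*I*pi/5)) + 1*(3 + 3*exp(-4*I*pi/5) + 2*exp(4*I*pi/5) + 3*exp(2*I*pi/5))*conj(exp(-4*I*pi/5))]
      = (1/5)[(11) + (3 + 3*exp(-4*I*pi/5) + 3*exp(4*I*pi/5) + 2*exp(2*I*pi/5)) + (3 + 3*exp(-2*I*pi/5) + 2*exp(4*I*pi/5) + 3*exp(2*I*pi/5)) + (3 + 3*exp(-2*I*pi/5) + 2*exp(-4*I*pi/5) + 3*exp(2*I*pi/5)) + (3 + 2*exp(-2*I*pi/5) + 3*exp(-4*I*pi/5) + 3*exp(4*I*pi/5))] = 15/5 = 3
  <chi_rho, chi_3> = (1/5)[1*(11)*conj(1) + 1*(3 + 3*exp(-2*I*pi/5) + 2*exp(-4*I*pi/5) + 3*exp(4*I*pi/5))*conj(exp(-4*I*pi/5)) + 1*(3 + 3*exp(-2*I*pi/5) + 3*exp(-4*I*pi/5) + 2*exp(2*I*pi/5))*conj(exp(2*I*pi/5)) + 1*(3 + 2*exp(-2*I*pi/5) + 3*exp(4*I*pi/5) + 3*exp(2*I*pi/5))*conj(exp(-2*I*pi/5)) + 1*(3 + 3*exp(-4*I*pi/5) + 2*exp(4*I*pi/5) + 3*exp(2*I*pi/5))*conj(exp(4*I*pi/5))]
      = (1/5)[(11) + (2 + 3*exp(-2*I*pi/5) + 3*exp(4*I*pi/5) + 3*exp(2*I*pi/5)) + (2 + 3*exp(-2*I*pi/5) + 3*exp(-4*I*pi/5) + 3*exp(4*I*pi/5)) + (2 + 3*exp(-4*I*pi/5) + 3*exp(4*I*pi/5) + 3*exp(2*I*pi/5)) + (2 + 3*exp(-2*I*pi/5) + 3*exp(-4*I*pi/5) + 3*exp(2*I*pi/5))] = 10/5 = 2
  <chi_rho, chi_4> = (1/5)[1*(11)*conj(1) + 1*(3 + 3*exp(-2*I*pi/5) + 2*exp(-4*I*pi/5) + 3*exp(4*I*pi/5))*conj(exp(-2*I*pi/5)) + 1*(3 + 3*exp(-2*I*pi/5) + 3*exp(-4*I*pi/5) + 2*exp(2*I*pi/5))*conj(exp(-4*I*pi/5)) + 1*(3 + 2*exp(-2*I*pi/5) + 3*exp(4*I*pi/5) + 3*exp(2*I*pi/5))*conj(exp(4*I*pi/5)) + 1*(3 + 3*exp(-4*I*pi/5) + 2*exp(4*I*pi/5) + 3*exp(2*I*pi/5))*conj(exp(2*I*pi/5))]
      = (1/5)[(11) + (3 + 2*exp(-2*I*pi/5) + 3*exp(-4*I*pi/5) + 3*exp(2*I*pi/5)) + (3 + 2*exp(-4*I*pi/5) + 3*exp(4*I*pi/5) + 3*exp(2*I*pi/5)) + (3 + 3*exp(-2*I*pi/5) + 3*exp(-4*I*pi/5) + 2*exp(4*I*pi/5)) + (3 + 3*exp(-2*I*pi/5) + 3*exp(4*I*pi/5) + 2*exp(2*I*pi/5))] = 15/5 = 3
(Exp terms are combined using exp(i*s)*conj(exp(i*t)) = exp(i*(s-t)), and sums of them are collapsed using the identity that for every m > 1 the m distinct m-th roots of unity sum to 0, e.g. 1 + exp(2*I*pi/3) + exp(-2*I*pi/3) = 0.)
Dimension check: dim(rho) = sum (mult * dim) = 3*1 + 0*1 + 3*1 + 2*1 + 3*1 = 11 = chi_rho(e) = 11.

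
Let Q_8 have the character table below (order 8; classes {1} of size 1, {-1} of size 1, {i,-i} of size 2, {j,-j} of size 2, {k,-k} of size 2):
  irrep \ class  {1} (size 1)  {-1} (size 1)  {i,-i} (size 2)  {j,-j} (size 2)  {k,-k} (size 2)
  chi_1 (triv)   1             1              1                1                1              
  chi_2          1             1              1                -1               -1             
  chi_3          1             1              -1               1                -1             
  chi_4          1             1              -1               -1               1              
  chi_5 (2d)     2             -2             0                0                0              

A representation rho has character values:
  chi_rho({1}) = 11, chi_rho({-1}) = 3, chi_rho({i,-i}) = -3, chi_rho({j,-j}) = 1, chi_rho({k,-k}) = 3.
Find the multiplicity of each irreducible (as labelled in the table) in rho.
Multiplicities: chi_1: 2, chi_2: 0, chi_3: 2, chi_4: 3, chi_5: 2.

Working: Use <chi_rho, chi> = (1/|G|) sum_C |C| * chi_rho(C) * conj(chi(C)) with |G| = 8 for each irreducible chi in the table:
  <chi_rho, chi_1> = (1/8)[1*(11)*conj(1) + 1*(3)*conj(1) + 2*(-3)*conj(1) + 2*(1)*conj(1) + 2*(3)*conj(1)]
      = (1/8)[(11) + (3) + (-6) + (2) + (6)] = 16/8 = 2
  <chi_rho, chi_2> = (1/8)[1*(11)*conj(1) + 1*(3)*conj(1) + 2*(-3)*conj(1) + 2*(1)*conj(-1) + 2*(3)*conj(-1)]
      = (1/8)[(11) + (3) + (-6) + (-2) + (-6)] = 0/8 = 0
  <chi_rho, chi_3> = (1/8)[1*(11)*conj(1) + 1*(3)*conj(1) + 2*(-3)*conj(-1) + 2*(1)*conj(1) + 2*(3)*conj(-1)]
      = (1/8)[(11) + (3) + (6) + (2) + (-6)] = 16/8 = 2
  <chi_rho, chi_4> = (1/8)[1*(11)*conj(1) + 1*(3)*conj(1) + 2*(-3)*conj(-1) + 2*(1)*conj(-1) + 2*(3)*conj(1)]
      = (1/8)[(11) + (3) + (6) + (-2) + (6)] = 24/8 = 3
  <chi_rho, chi_5> = (1/8)[1*(11)*conj(2) + 1*(3)*conj(-2) + 2*(-3)*conj(0) + 2*(1)*conj(0) + 2*(3)*conj(0)]
      = (1/8)[(22) + (-6) + (0) + (0) + (0)] = 16/8 = 2
Dimension check: dim(rho) = sum (mult * dim) = 2*1 + 0*1 + 2*1 + 3*1 + 2*2 = 11 = chi_rho(e) = 11.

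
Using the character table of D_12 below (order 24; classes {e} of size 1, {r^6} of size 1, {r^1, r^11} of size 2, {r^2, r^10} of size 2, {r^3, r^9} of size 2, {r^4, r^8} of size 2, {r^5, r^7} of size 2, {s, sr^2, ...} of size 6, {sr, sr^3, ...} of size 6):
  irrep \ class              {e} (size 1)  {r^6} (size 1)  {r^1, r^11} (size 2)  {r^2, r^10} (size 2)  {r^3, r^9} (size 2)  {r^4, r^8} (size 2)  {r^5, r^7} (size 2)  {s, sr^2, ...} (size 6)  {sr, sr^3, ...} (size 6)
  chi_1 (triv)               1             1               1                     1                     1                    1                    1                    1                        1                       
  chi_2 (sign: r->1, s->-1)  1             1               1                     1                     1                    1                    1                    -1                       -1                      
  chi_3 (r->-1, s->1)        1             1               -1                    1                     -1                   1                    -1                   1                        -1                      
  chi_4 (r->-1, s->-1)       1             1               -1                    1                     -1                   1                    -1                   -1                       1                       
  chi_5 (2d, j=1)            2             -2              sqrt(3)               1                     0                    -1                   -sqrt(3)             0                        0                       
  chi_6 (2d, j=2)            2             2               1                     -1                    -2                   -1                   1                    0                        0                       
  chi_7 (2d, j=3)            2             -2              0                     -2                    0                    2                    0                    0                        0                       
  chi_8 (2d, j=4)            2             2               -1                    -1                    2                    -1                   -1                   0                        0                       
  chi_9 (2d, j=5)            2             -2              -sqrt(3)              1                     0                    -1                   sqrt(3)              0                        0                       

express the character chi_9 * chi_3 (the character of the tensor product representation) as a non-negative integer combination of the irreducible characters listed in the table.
chi_9 tensor chi_3 = chi_5 (all other irreducibles have multiplicity 0).

Reasoning: The character of a tensor product is the pointwise product (chi_9 * chi_3)(C) = chi_9(C) * chi_3(C):
  {e}: (2)*(1), {r^6}: (-2)*(1), {r^1, r^11}: (-sqrt(3))*(-1), {r^2, r^10}: (1)*(1), {r^3, r^9}: (0)*(-1), {r^4, r^8}: (-1)*(1), {r^5, r^7}: (sqrt(3))*(-1), {s, sr^2, ...}: (0)*(1), {sr, sr^3, ...}: (0)*(-1)
so (chi_9 * chi_3) takes values
  {e} -> 2, {r^6} -> -2, {r^1, r^11} -> sqrt(3), {r^2, r^10} -> 1, {r^3, r^9} -> 0, {r^4, r^8} -> -1, {r^5, r^7} -> -sqrt(3), {s, sr^2, ...} -> 0, {sr, sr^3, ...} -> 0.
Now take the inner product of this character with each irreducible chi from the table, <chi_9*chi_3, chi> = (1/24) sum_C |C| (chi_9*chi_3)(C) conj(chi(C)):
  <chi_9*chi_3, chi_1> = (1/24)[1*(2)*conj(1) + 1*(-2)*conj(1) + 2*(sqrt(3))*conj(1) + 2*(1)*conj(1) + 2*(0)*conj(1) + 2*(-1)*conj(1) + 2*(-sqrt(3))*conj(1) + 6*(0)*conj(1) + 6*(0)*conj(1)]
      = (1/24)[(2) + (-2) + (2*sqrt(3)) + (2) + (0) + (-2) + (-2*sqrt(3)) + (0) + (0)] = 0/24 = 0
  <chi_9*chi_3, chi_2> = (1/24)[1*(2)*conj(1) + 1*(-2)*conj(1) + 2*(sqrt(3))*conj(1) + 2*(1)*conj(1) + 2*(0)*conj(1) + 2*(-1)*conj(1) + 2*(-sqrt(3))*conj(1) + 6*(0)*conj(-1) + 6*(0)*conj(-1)]
      = (1/24)[(2) + (-2) + (2*sqrt(3)) + (2) + (0) + (-2) + (-2*sqrt(3)) + (0) + (0)] = 0/24 = 0
  <chi_9*chi_3, chi_3> = (1/24)[1*(2)*conj(1) + 1*(-2)*conj(1) + 2*(sqrt(3))*conj(-1) + 2*(1)*conj(1) + 2*(0)*conj(-1) + 2*(-1)*conj(1) + 2*(-sqrt(3))*conj(-1) + 6*(0)*conj(1) + 6*(0)*conj(-1)]
      = (1/24)[(2) + (-2) + (-2*sqrt(3)) + (2) + (0) + (-2) + (2*sqrt(3)) + (0) + (0)] = 0/24 = 0
  <chi_9*chi_3, chi_4> = (1/24)[1*(2)*conj(1) + 1*(-2)*conj(1) + 2*(sqrt(3))*conj(-1) + 2*(1)*conj(1) + 2*(0)*conj(-1) + 2*(-1)*conj(1) + 2*(-sqrt(3))*conj(-1) + 6*(0)*conj(-1) + 6*(0)*conj(1)]
      = (1/24)[(2) + (-2) + (-2*sqrt(3)) + (2) + (0) + (-2) + (2*sqrt(3)) + (0) + (0)] = 0/24 = 0
  <chi_9*chi_3, chi_5> = (1/24)[1*(2)*conj(2) + 1*(-2)*conj(-2) + 2*(sqrt(3))*conj(sqrt(3)) + 2*(1)*conj(1) + 2*(0)*conj(0) + 2*(-1)*conj(-1) + 2*(-sqrt(3))*conj(-sqrt(3)) + 6*(0)*conj(0) + 6*(0)*conj(0)]
      = (1/24)[(4) + (4) + (6) + (2) + (0) + (2) + (6) + (0) + (0)] = 24/24 = 1
  <chi_9*chi_3, chi_6> = (1/24)[1*(2)*conj(2) + 1*(-2)*conj(2) + 2*(sqrt(3))*conj(1) + 2*(1)*conj(-1) + 2*(0)*conj(-2) + 2*(-1)*conj(-1) + 2*(-sqrt(3))*conj(1) + 6*(0)*conj(0) + 6*(0)*conj(0)]
      = (1/24)[(4) + (-4) + (2*sqrt(3)) + (-2) + (0) + (2) + (-2*sqrt(3)) + (0) + (0)] = 0/24 = 0
  <chi_9*chi_3, chi_7> = (1/24)[1*(2)*conj(2) + 1*(-2)*conj(-2) + 2*(sqrt(3))*conj(0) + 2*(1)*conj(-2) + 2*(0)*conj(0) + 2*(-1)*conj(2) + 2*(-sqrt(3))*conj(0) + 6*(0)*conj(0) + 6*(0)*conj(0)]
      = (1/24)[(4) + (4) + (0) + (-4) + (0) + (-4) + (0) + (0) + (0)] = 0/24 = 0
  <chi_9*chi_3, chi_8> = (1/24)[1*(2)*conj(2) + 1*(-2)*conj(2) + 2*(sqrt(3))*conj(-1) + 2*(1)*conj(-1) + 2*(0)*conj(2) + 2*(-1)*conj(-1) + 2*(-sqrt(3))*conj(-1) + 6*(0)*conj(0) + 6*(0)*conj(0)]
      = (1/24)[(4) + (-4) + (-2*sqrt(3)) + (-2) + (0) + (2) + (2*sqrt(3)) + (0) + (0)] = 0/24 = 0
  <chi_9*chi_3, chi_9> = (1/24)[1*(2)*conj(2) + 1*(-2)*conj(-2) + 2*(sqrt(3))*conj(-sqrt(3)) + 2*(1)*conj(1) + 2*(0)*conj(0) + 2*(-1)*conj(-1) + 2*(-sqrt(3))*conj(sqrt(3)) + 6*(0)*conj(0) + 6*(0)*conj(0)]
      = (1/24)[(4) + (4) + (-6) + (2) + (0) + (2) + (-6) + (0) + (0)] = 0/24 = 0
Hence the multiplicities are chi_5: 1. Dimension check: dim(chi_9)*dim(chi_3) = 2*1 = 2 and sum (mult * dim) = 1*2 = 2.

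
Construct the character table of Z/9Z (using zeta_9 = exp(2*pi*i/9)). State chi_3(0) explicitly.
Character table of Z/9Z (irreps indexed chi_0,...,chi_8 with chi_k(m) = zeta_9^(k*m), zeta_9 = exp(2*pi*i/9)):
  irrep \ class  {0} (size 1)  {1} (size 1)    {2} (size 1)    {3} (size 1)    {4} (size 1)    {5} (size 1)    {6} (size 1)    {7} (size 1)    {8} (size 1)  
  chi_0          1             1               1               1               1               1               1               1               1             
  chi_1          1             exp(2*I*pi/9)   exp(4*I*pi/9)   exp(2*I*pi/3)   exp(8*I*pi/9)   exp(-8*I*pi/9)  exp(-2*I*pi/3)  exp(-4*I*pi/9)  exp(-2*I*pi/9)
  chi_2          1             exp(4*I*pi/9)   exp(8*I*pi/9)   exp(-2*I*pi/3)  exp(-2*I*pi/9)  exp(2*I*pi/9)   exp(2*I*pi/3)   exp(-8*I*pi/9)  exp(-4*I*pi/9)
  chi_3          1             exp(2*I*pi/3)   exp(-2*I*pi/3)  1               exp(2*I*pi/3)   exp(-2*I*pi/3)  1               exp(2*I*pi/3)   exp(-2*I*pi/3)
  chi_4          1             exp(8*I*pi/9)   exp(-2*I*pi/9)  exp(2*I*pi/3)   exp(-4*I*pi/9)  exp(4*I*pi/9)   exp(-2*I*pi/3)  exp(2*I*pi/9)   exp(-8*I*pi/9)
  chi_5          1             exp(-8*I*pi/9)  exp(2*I*pi/9)   exp(-2*I*pi/3)  exp(4*I*pi/9)   exp(-4*I*pi/9)  exp(2*I*pi/3)   exp(-2*I*pi/9)  exp(8*I*pi/9) 
  chi_6          1             exp(-2*I*pi/3)  exp(2*I*pi/3)   1               exp(-2*I*pi/3)  exp(2*I*pi/3)   1               exp(-2*I*pi/3)  exp(2*I*pi/3) 
  chi_7          1             exp(-4*I*pi/9)  exp(-8*I*pi/9)  exp(2*I*pi/3)   exp(2*I*pi/9)   exp(-2*I*pi/9)  exp(-2*I*pi/3)  exp(8*I*pi/9)   exp(4*I*pi/9) 
  chi_8          1             exp(-2*I*pi/9)  exp(-4*I*pi/9)  exp(-2*I*pi/3)  exp(-8*I*pi/9)  exp(8*I*pi/9)   exp(2*I*pi/3)   exp(4*I*pi/9)   exp(2*I*pi/9) 

Spot check: chi_3(0) = zeta_9^(3*0) = zeta_9^0 = 1.

Derivation: Z/9Z is abelian, so all 9 irreducible complex representations are 1-dimensional. They are given by chi_k(m) = zeta_9^(k*m) for k = 0,...,8. Row orthogonality: sum_m chi_k(m) conj(chi_l(m)) = 9 * [k = l].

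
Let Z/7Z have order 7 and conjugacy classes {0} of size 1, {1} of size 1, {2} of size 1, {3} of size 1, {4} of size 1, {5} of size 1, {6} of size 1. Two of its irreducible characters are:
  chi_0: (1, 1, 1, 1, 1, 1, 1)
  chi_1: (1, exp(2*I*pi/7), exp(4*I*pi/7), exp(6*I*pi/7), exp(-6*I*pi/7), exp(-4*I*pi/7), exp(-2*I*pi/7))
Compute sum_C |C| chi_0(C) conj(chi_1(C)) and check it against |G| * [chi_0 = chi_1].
Sum = 0; so <chi_0, chi_1> = 0 (distinct irreducibles are orthogonal).

Justification: Compute term by term over conjugacy classes (|C| * chi_0(C) * conj(chi_1(C))):
  1*(1)*conj(1) + 1*(1)*conj(exp(2*I*pi/7)) + 1*(1)*conj(exp(4*I*pi/7)) + 1*(1)*conj(exp(6*I*pi/7)) + 1*(1)*conj(exp(-6*I*pi/7)) + 1*(1)*conj(exp(-4*I*pi/7)) + 1*(1)*conj(exp(-2*I*pi/7))
  = (1) + (exp(-2*I*pi/7)) + (exp(-4*I*pi/7)) + (exp(-6*I*pi/7)) + (exp(6*I*pi/7)) + (exp(4*I*pi/7)) + (exp(2*I*pi/7))
  = 0.
(Exp terms are combined using exp(i*s)*conj(exp(i*t)) = exp(i*(s-t)), and sums of them are collapsed using the identity that for every m > 1 the m distinct m-th roots of unity sum to 0, e.g. 1 + exp(2*I*pi/3) + exp(-2*I*pi/3) = 0.)
Dividing by |G| = 7 gives 0/7 = 0, matching the row-orthogonality relation <chi_0, chi_1> = [chi_0 = chi_1].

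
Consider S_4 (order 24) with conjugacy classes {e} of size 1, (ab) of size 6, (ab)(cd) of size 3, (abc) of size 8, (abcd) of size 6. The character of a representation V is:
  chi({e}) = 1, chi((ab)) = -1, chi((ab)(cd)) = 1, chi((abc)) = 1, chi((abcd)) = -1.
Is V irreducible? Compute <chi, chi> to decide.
Irreducible: <chi, chi> = 1.

Reasoning: <chi, chi> = (1/|G|) sum_C |C| * |chi(C)|^2 = (1/24)[1*|1|^2 + 6*|-1|^2 + 3*|1|^2 + 8*|1|^2 + 6*|-1|^2]
  = (1/24)[(1) + (6) + (3) + (8) + (6)] = 24/24 = 1.
A character is irreducible iff <chi, chi> = 1, so this representation is irreducible.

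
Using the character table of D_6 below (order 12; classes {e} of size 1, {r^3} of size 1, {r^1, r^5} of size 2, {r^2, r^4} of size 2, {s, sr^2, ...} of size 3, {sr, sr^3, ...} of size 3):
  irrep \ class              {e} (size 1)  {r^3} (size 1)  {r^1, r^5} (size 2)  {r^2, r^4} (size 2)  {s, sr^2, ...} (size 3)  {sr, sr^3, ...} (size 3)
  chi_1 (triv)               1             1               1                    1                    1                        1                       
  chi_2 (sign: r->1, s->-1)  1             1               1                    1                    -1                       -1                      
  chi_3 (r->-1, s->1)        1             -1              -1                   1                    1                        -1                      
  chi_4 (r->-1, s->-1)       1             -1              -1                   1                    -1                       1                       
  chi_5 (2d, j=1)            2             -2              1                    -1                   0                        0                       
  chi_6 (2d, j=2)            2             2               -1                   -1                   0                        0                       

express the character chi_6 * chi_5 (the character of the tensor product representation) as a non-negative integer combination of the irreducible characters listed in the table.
chi_6 tensor chi_5 = chi_3 + chi_4 + chi_5 (all other irreducibles have multiplicity 0).

Proof sketch: The character of a tensor product is the pointwise product (chi_6 * chi_5)(C) = chi_6(C) * chi_5(C):
  {e}: (2)*(2), {r^3}: (2)*(-2), {r^1, r^5}: (-1)*(1), {r^2, r^4}: (-1)*(-1), {s, sr^2, ...}: (0)*(0), {sr, sr^3, ...}: (0)*(0)
so (chi_6 * chi_5) takes values
  {e} -> 4, {r^3} -> -4, {r^1, r^5} -> -1, {r^2, r^4} -> 1, {s, sr^2, ...} -> 0, {sr, sr^3, ...} -> 0.
Now take the inner product of this character with each irreducible chi from the table, <chi_6*chi_5, chi> = (1/12) sum_C |C| (chi_6*chi_5)(C) conj(chi(C)):
  <chi_6*chi_5, chi_1> = (1/12)[1*(4)*conj(1) + 1*(-4)*conj(1) + 2*(-1)*conj(1) + 2*(1)*conj(1) + 3*(0)*conj(1) + 3*(0)*conj(1)]
      = (1/12)[(4) + (-4) + (-2) + (2) + (0) + (0)] = 0/12 = 0
  <chi_6*chi_5, chi_2> = (1/12)[1*(4)*conj(1) + 1*(-4)*conj(1) + 2*(-1)*conj(1) + 2*(1)*conj(1) + 3*(0)*conj(-1) + 3*(0)*conj(-1)]
      = (1/12)[(4) + (-4) + (-2) + (2) + (0) + (0)] = 0/12 = 0
  <chi_6*chi_5, chi_3> = (1/12)[1*(4)*conj(1) + 1*(-4)*conj(-1) + 2*(-1)*conj(-1) + 2*(1)*conj(1) + 3*(0)*conj(1) + 3*(0)*conj(-1)]
      = (1/12)[(4) + (4) + (2) + (2) + (0) + (0)] = 12/12 = 1
  <chi_6*chi_5, chi_4> = (1/12)[1*(4)*conj(1) + 1*(-4)*conj(-1) + 2*(-1)*conj(-1) + 2*(1)*conj(1) + 3*(0)*conj(-1) + 3*(0)*conj(1)]
      = (1/12)[(4) + (4) + (2) + (2) + (0) + (0)] = 12/12 = 1
  <chi_6*chi_5, chi_5> = (1/12)[1*(4)*conj(2) + 1*(-4)*conj(-2) + 2*(-1)*conj(1) + 2*(1)*conj(-1) + 3*(0)*conj(0) + 3*(0)*conj(0)]
      = (1/12)[(8) + (8) + (-2) + (-2) + (0) + (0)] = 12/12 = 1
  <chi_6*chi_5, chi_6> = (1/12)[1*(4)*conj(2) + 1*(-4)*conj(2) + 2*(-1)*conj(-1) + 2*(1)*conj(-1) + 3*(0)*conj(0) + 3*(0)*conj(0)]
      = (1/12)[(8) + (-8) + (2) + (-2) + (0) + (0)] = 0/12 = 0
Hence the multiplicities are chi_3: 1, chi_4: 1, chi_5: 1. Dimension check: dim(chi_6)*dim(chi_5) = 2*2 = 4 and sum (mult * dim) = 1*1 + 1*1 + 1*2 = 4.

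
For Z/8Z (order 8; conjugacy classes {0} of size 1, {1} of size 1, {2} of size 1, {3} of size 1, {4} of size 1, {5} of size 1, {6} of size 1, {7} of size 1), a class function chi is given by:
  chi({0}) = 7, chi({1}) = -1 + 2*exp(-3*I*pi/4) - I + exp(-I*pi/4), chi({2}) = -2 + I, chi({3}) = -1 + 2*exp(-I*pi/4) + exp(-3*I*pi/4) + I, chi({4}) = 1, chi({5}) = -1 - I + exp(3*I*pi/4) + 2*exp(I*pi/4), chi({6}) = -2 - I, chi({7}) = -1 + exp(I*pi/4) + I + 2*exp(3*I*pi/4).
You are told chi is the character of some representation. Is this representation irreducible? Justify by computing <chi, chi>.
Not irreducible (reducible): <chi, chi> = 11 > 1.

Solution. <chi, chi> = (1/|G|) sum_C |C| * |chi(C)|^2 = (1/8)[1*|7|^2 + 1*|-1 + 2*exp(-3*I*pi/4) - I + exp(-I*pi/4)|^2 + 1*|-2 + I|^2 + 1*|-1 + 2*exp(-I*pi/4) + exp(-3*I*pi/4) + I|^2 + 1*|1|^2 + 1*|-1 - I + exp(3*I*pi/4) + 2*exp(I*pi/4)|^2 + 1*|-2 - I|^2 + 1*|-1 + exp(I*pi/4) + I + 2*exp(3*I*pi/4)|^2]
  = (1/8)[(49) + (7 - 3*exp(3*I*pi/4) + exp(-I*pi/4) - 4*exp(-3*I*pi/4)) + (5) + (7 - 4*exp(I*pi/4) + exp(3*I*pi/4) - 3*exp(-I*pi/4)) + (1) + (7 - 4*exp(I*pi/4) + exp(3*I*pi/4) - 3*exp(-I*pi/4)) + (5) + (7 - 3*exp(3*I*pi/4) + exp(-I*pi/4) - 4*exp(-3*I*pi/4))] = 88/8 = 11.
(Exp terms are combined using exp(i*s)*conj(exp(i*t)) = exp(i*(s-t)), and sums of them are collapsed using the identity that for every m > 1 the m distinct m-th roots of unity sum to 0, e.g. 1 + exp(2*I*pi/3) + exp(-2*I*pi/3) = 0.)
A character is irreducible iff <chi, chi> = 1, so this representation is reducible.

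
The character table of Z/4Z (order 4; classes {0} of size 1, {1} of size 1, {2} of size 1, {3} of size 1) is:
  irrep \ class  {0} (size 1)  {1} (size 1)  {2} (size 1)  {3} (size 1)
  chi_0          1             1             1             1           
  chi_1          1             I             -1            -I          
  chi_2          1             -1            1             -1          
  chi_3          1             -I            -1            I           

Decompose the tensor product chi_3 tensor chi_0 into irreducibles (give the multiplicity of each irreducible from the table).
chi_3 tensor chi_0 = chi_3 (all other irreducibles have multiplicity 0).

The character of a tensor product is the pointwise product (chi_3 * chi_0)(C) = chi_3(C) * chi_0(C):
  {0}: (1)*(1), {1}: (-I)*(1), {2}: (-1)*(1), {3}: (I)*(1)
so (chi_3 * chi_0) takes values
  {0} -> 1, {1} -> -I, {2} -> -1, {3} -> I.
Now take the inner product of this character with each irreducible chi from the table, <chi_3*chi_0, chi> = (1/4) sum_C |C| (chi_3*chi_0)(C) conj(chi(C)):
  <chi_3*chi_0, chi_0> = (1/4)[1*(1)*conj(1) + 1*(-I)*conj(1) + 1*(-1)*conj(1) + 1*(I)*conj(1)]
      = (1/4)[(1) + (-I) + (-1) + (I)] = 0/4 = 0
  <chi_3*chi_0, chi_1> = (1/4)[1*(1)*conj(1) + 1*(-I)*conj(I) + 1*(-1)*conj(-1) + 1*(I)*conj(-I)]
      = (1/4)[(1) + (-1) + (1) + (-1)] = 0/4 = 0
  <chi_3*chi_0, chi_2> = (1/4)[1*(1)*conj(1) + 1*(-I)*conj(-1) + 1*(-1)*conj(1) + 1*(I)*conj(-1)]
      = (1/4)[(1) + (I) + (-1) + (-I)] = 0/4 = 0
  <chi_3*chi_0, chi_3> = (1/4)[1*(1)*conj(1) + 1*(-I)*conj(-I) + 1*(-1)*conj(-1) + 1*(I)*conj(I)]
      = (1/4)[(1) + (1) + (1) + (1)] = 4/4 = 1
(Exp terms are combined using exp(i*s)*conj(exp(i*t)) = exp(i*(s-t)), and sums of them are collapsed using the identity that for every m > 1 the m distinct m-th roots of unity sum to 0, e.g. 1 + exp(2*I*pi/3) + exp(-2*I*pi/3) = 0.)
Hence the multiplicities are chi_3: 1. Dimension check: dim(chi_3)*dim(chi_0) = 1*1 = 1 and sum (mult * dim) = 1*1 = 1.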